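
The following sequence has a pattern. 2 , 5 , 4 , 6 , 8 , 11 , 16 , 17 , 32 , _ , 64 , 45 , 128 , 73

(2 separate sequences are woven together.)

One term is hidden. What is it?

28

Taking every 2nd term gives 2 separate tracks.
Stream A = 2, 4, 8, 16, 32, 64, 128: powers of 2.
Stream B = 5, 6, 11, 17, ?, 45, 73: a Fibonacci-like recurrence a_n = a_{n-1} + a_{n-2}.
Stream B's pattern makes the blank 28.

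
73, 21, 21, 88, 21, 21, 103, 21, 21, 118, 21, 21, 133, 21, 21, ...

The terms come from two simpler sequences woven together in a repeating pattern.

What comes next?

148

The slot pattern repeats as ABB (period 3), so there are 2 interleaved tracks.
Track A: 73, 88, 103, 118, 133 (adding 15 each time).
Track B: 21, 21, 21, 21, 21, 21, 21, 21, 21, 21 (the constant sequence 21).
Term 16 comes from track A (its 6th entry): 148.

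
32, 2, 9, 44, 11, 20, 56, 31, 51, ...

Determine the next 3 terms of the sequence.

68, 82, 133

The slot pattern repeats as ABB (period 3), so there are 2 interleaved tracks.
Track A = 32, 44, 56: arithmetic with common difference +12.
Track B = 2, 9, 11, 20, 31, 51: Fibonacci-style (each term is the sum of the two before it).
The 10th slot belongs to track A; its 4th term is 68.
Position 11 falls in track B as its term 7, giving 82.
Term 12 comes from track B (its 8th entry): 133.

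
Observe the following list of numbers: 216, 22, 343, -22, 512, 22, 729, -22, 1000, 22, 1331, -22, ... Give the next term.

1728

Odd-indexed and even-indexed terms follow separate rules.
Subsequence A: 216, 343, 512, 729, 1000, 1331 — perfect cubes starting at 6³.
Subsequence B: 22, -22, 22, -22, 22, -22 — the oscillation 22·(−1)^(n+1).
The 13th slot belongs to subsequence A; its 7th term is 1728.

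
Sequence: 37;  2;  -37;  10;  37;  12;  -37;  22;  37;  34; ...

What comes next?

Split by position mod 2 into 2 tracks.
Stream A = 37, -37, 37, -37, 37: oscillating between 37 and -37.
Stream B = 2, 10, 12, 22, 34: a Fibonacci-like recurrence a_n = a_{n-1} + a_{n-2}.
Position 11 → stream A, term 6 = -37.

-37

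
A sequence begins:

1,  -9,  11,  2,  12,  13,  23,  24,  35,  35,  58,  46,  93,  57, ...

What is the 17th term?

244

Positions 1, 3, 5, … form one subsequence and positions 2, 4, 6, … form another.
Subsequence A is 1, 11, 12, 23, 35, 58, 93, which is each term equals the sum of the previous two.
Subsequence B is -9, 2, 13, 24, 35, 46, 57, which is arithmetic with common difference +11.
Position 17 → subsequence A, term 9 = 244.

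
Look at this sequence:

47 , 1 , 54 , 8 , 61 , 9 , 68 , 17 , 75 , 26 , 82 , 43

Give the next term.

89

The terms cycle through 2 interleaved subsequences.
Track A: 47, 54, 61, 68, 75, 82 — linear: a_n = 40 + 7·n.
Track B: 1, 8, 9, 17, 26, 43 — Fibonacci-style (each term is the sum of the two before it).
Position 13 → track A, term 7 = 89.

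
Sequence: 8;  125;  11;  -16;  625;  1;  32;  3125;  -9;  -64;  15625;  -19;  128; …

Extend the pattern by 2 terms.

78125, -29

Split by position mod 3: positions 1, 4, 7, … form one track, and each other residue class forms its own.
Track A: 8, -16, 32, -64, 128 (geometric with ratio -2).
Track B: 125, 625, 3125, 15625 (powers 5^3, 5^4, 5^5, …).
Track C: 11, 1, -9, -19 (subtracting 10 each time).
Term 14 comes from track B (its 5th entry): 78125.
The 15th slot belongs to track C; its 5th term is -29.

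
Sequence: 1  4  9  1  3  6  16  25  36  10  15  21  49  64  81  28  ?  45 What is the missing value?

Positions follow the repeating pattern AAABBB; grouping by letter gives 2 tracks.
Track A = 1, 4, 9, 16, 25, 36, 49, 64, 81: consecutive squares n² from n = 1.
Track B = 1, 3, 6, 10, 15, 21, 28, ?, 45: the triangular numbers T_1, T_2, ….
The gap is track B's term 8; the rule gives 36.

36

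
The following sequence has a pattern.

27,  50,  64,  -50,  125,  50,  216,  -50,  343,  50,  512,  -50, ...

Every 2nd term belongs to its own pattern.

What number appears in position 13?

Split by position mod 2 into 2 tracks.
Track A: 27, 64, 125, 216, 343, 512 (perfect cubes starting at 3³).
Track B: 50, -50, 50, -50, 50, -50 (the oscillation 50·(−1)^(n+1)).
Position 13 → track A, term 7 = 729.

729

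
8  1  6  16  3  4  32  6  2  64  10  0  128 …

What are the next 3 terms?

The terms cycle through 3 interleaved subsequences.
Stream A: 8, 16, 32, 64, 128. Powers 2^3, 2^4, 2^5, ….
Stream B: 1, 3, 6, 10. The triangular numbers T_1, T_2, ….
Stream C: 6, 4, 2, 0. Subtracting 2 each time.
The 14th slot belongs to stream B; its 5th term is 15.
Term 15 comes from stream C (its 5th entry): -2.
Position 16 falls in stream A as its term 6, giving 256.

15, -2, 256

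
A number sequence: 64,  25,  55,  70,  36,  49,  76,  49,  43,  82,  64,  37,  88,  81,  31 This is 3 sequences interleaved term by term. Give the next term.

The terms cycle through 3 interleaved subsequences.
Track A: 64, 70, 76, 82, 88 (adding 6 each time).
Track B: 25, 36, 49, 64, 81 (the squares 5², 6², 7², …).
Track C: 55, 49, 43, 37, 31 (arithmetic, step −6).
Position 16 falls in track A as its term 6, giving 94.

94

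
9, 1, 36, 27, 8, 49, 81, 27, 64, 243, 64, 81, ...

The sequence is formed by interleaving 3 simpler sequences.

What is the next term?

Taking every 3rd term gives 3 separate tracks.
Subsequence A: 9, 27, 81, 243 — successive powers of 3.
Subsequence B: 1, 8, 27, 64 — perfect cubes starting at 1³.
Subsequence C: 36, 49, 64, 81 — the squares 6², 7², 8², ….
The 13th slot belongs to subsequence A; its 5th term is 729.

729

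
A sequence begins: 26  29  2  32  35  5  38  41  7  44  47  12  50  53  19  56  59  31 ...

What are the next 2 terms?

The slot pattern repeats as AAB (period 3), so there are 2 interleaved tracks.
Subsequence A: 26, 29, 32, 35, 38, 41, 44, 47, 50, 53, 56, 59 (linear: a_n = 23 + 3·n).
Subsequence B: 2, 5, 7, 12, 19, 31 (a Fibonacci-like recurrence a_n = a_{n-1} + a_{n-2}).
Position 19 falls in subsequence A as its term 13, giving 62.
Term 20 comes from subsequence A (its 14th entry): 65.

62, 65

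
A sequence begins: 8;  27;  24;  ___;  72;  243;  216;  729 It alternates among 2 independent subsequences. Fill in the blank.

81

Taking every 2nd term gives 2 separate tracks.
Track A = 8, 24, 72, 216: geometric with ratio 3.
Track B = 27, ?, 243, 729: successive powers of 3.
So the missing entry in track B is 81.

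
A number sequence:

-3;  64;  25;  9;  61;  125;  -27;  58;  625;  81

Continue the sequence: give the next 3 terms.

55, 3125, -243

Read the sequence 3 terms at a time; column i is its own pattern.
Subsequence A: -3, 9, -27, 81 — multiplying by -3 each time.
Subsequence B: 64, 61, 58 — arithmetic with common difference −3.
Subsequence C: 25, 125, 625 — powers 5^2, 5^3, 5^4, ….
The 11th slot belongs to subsequence B; its 4th term is 55.
The 12th slot belongs to subsequence C; its 4th term is 3125.
The 13th slot belongs to subsequence A; its 5th term is -243.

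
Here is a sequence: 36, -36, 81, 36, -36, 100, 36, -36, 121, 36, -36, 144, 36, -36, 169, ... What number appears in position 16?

Reading positions in blocks of 3 reveals the pattern AAB — 2 tracks woven together.
Track A: 36, -36, 36, -36, 36, -36, 36, -36, 36, -36 (alternating ±36).
Track B: 81, 100, 121, 144, 169 (the squares 9², 10², 11², …).
Position 16 → track A, term 11 = 36.

36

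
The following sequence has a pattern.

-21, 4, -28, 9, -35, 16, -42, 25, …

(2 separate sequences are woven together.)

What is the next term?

-49

Odd-indexed and even-indexed terms follow separate rules.
Track A: -21, -28, -35, -42 — arithmetic with common difference −7.
Track B: 4, 9, 16, 25 — the squares 2², 3², 4², ….
Term 9 comes from track A (its 5th entry): -49.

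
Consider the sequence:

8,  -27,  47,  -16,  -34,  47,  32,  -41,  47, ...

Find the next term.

-64

Read the sequence 3 terms at a time; column i is its own pattern.
Stream A: 8, -16, 32 — multiplying by -2 each time.
Stream B: -27, -34, -41 — linear: a_n = -20 − 7·n.
Stream C: 47, 47, 47 — constant 47.
Position 10 → stream A, term 4 = -64.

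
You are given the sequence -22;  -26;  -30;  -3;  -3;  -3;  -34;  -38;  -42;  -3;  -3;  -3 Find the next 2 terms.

-46, -50

Positions follow the repeating pattern AAABBB; grouping by letter gives 2 tracks.
Subsequence A: -22, -26, -30, -34, -38, -42. Subtracting 4 each time.
Subsequence B: -3, -3, -3, -3, -3, -3. The constant sequence -3.
Position 13 → subsequence A, term 7 = -46.
Position 14 falls in subsequence A as its term 8, giving -50.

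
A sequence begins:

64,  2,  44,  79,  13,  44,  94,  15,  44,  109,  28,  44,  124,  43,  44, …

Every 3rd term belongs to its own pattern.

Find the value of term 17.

The terms cycle through 3 interleaved subsequences.
Track A = 64, 79, 94, 109, 124: arithmetic with common difference +15.
Track B = 2, 13, 15, 28, 43: Fibonacci-style (each term is the sum of the two before it).
Track C = 44, 44, 44, 44, 44: constant 44.
Term 17 comes from track B (its 6th entry): 71.

71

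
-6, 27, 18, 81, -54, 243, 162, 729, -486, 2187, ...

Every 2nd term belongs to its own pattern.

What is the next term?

Odd-indexed and even-indexed terms follow separate rules.
Subsequence A is -6, 18, -54, 162, -486, which is geometric with ratio -3.
Subsequence B is 27, 81, 243, 729, 2187, which is powers of 3.
Term 11 comes from subsequence A (its 6th entry): 1458.

1458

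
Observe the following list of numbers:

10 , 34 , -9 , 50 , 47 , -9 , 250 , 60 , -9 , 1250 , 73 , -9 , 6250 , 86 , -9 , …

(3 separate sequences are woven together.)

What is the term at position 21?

-9

Read the sequence 3 terms at a time; column i is its own pattern.
Track A is 10, 50, 250, 1250, 6250, which is a geometric progression (common ratio 5).
Track B is 34, 47, 60, 73, 86, which is linear: a_n = 21 + 13·n.
Track C is -9, -9, -9, -9, -9, which is the constant sequence -9.
The 21st slot belongs to track C; its 7th term is -9.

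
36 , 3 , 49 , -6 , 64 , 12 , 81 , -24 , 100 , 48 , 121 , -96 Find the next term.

Split by position mod 2 into 2 tracks.
Track A: 36, 49, 64, 81, 100, 121 — perfect squares starting at 6².
Track B: 3, -6, 12, -24, 48, -96 — geometric, ×-2 each step.
Position 13 falls in track A as its term 7, giving 144.

144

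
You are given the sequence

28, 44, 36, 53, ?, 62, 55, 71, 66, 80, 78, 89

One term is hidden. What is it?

The terms cycle through 2 interleaved subsequences.
Track A is 28, 36, ?, 55, 66, 78, which is triangular numbers starting at T_7.
Track B is 44, 53, 62, 71, 80, 89, which is arithmetic, step +9.
So the missing entry in track A is 45.

45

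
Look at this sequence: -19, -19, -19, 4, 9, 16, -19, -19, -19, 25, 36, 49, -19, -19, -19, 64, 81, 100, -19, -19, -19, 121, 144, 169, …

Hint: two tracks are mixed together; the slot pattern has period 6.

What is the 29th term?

Reading positions in blocks of 6 reveals the pattern AAABBB — 2 tracks woven together.
Subsequence A = -19, -19, -19, -19, -19, -19, -19, -19, -19, -19, -19, -19: always -19.
Subsequence B = 4, 9, 16, 25, 36, 49, 64, 81, 100, 121, 144, 169: perfect squares starting at 2².
Position 29 → subsequence B, term 14 = 225.

225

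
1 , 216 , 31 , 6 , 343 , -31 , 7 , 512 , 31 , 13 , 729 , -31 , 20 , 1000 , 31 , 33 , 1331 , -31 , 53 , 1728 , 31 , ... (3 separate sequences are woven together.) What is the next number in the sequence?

Split by position mod 3 into 3 tracks.
Subsequence A is 1, 6, 7, 13, 20, 33, 53, which is each term equals the sum of the previous two.
Subsequence B is 216, 343, 512, 729, 1000, 1331, 1728, which is perfect cubes starting at 6³.
Subsequence C is 31, -31, 31, -31, 31, -31, 31, which is oscillating between 31 and -31.
Position 22 falls in subsequence A as its term 8, giving 86.

86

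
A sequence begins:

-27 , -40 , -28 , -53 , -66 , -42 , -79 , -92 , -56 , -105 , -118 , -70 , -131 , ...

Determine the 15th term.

Reading positions in blocks of 3 reveals the pattern AAB — 2 tracks woven together.
Subsequence A: -27, -40, -53, -66, -79, -92, -105, -118, -131 (linear: a_n = -14 − 13·n).
Subsequence B: -28, -42, -56, -70 (arithmetic with common difference −14).
Position 15 → subsequence B, term 5 = -84.

-84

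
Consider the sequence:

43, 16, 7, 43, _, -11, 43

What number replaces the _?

-2

Positions follow the repeating pattern ABB; grouping by letter gives 2 tracks.
Stream A: 43, 43, 43 — the constant sequence 43.
Stream B: 16, 7, ?, -11 — subtracting 9 each time.
Stream B's pattern makes the blank -2.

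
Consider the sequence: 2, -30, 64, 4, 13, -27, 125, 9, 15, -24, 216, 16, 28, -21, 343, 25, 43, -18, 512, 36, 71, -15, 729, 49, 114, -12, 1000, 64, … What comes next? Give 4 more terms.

The terms cycle through 4 interleaved subsequences.
Subsequence A is 2, 13, 15, 28, 43, 71, 114, which is a Fibonacci-like recurrence a_n = a_{n-1} + a_{n-2}.
Subsequence B is -30, -27, -24, -21, -18, -15, -12, which is adding 3 each time.
Subsequence C is 64, 125, 216, 343, 512, 729, 1000, which is consecutive cubes n³ from n = 4.
Subsequence D is 4, 9, 16, 25, 36, 49, 64, which is consecutive squares n² from n = 2.
Position 29 falls in subsequence A as its term 8, giving 185.
Position 30 → subsequence B, term 8 = -9.
Term 31 comes from subsequence C (its 8th entry): 1331.
The 32nd slot belongs to subsequence D; its 8th term is 81.

185, -9, 1331, 81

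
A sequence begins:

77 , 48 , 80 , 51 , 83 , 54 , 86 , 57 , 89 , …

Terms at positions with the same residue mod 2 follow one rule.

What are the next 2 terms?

The terms cycle through 2 interleaved subsequences.
Track A = 77, 80, 83, 86, 89: arithmetic, step +3.
Track B = 48, 51, 54, 57: arithmetic with common difference +3.
Term 10 comes from track B (its 5th entry): 60.
Position 11 falls in track A as its term 6, giving 92.

60, 92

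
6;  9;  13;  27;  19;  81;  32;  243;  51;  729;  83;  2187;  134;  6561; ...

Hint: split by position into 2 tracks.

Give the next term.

Taking every 2nd term gives 2 separate tracks.
Stream A is 6, 13, 19, 32, 51, 83, 134, which is Fibonacci-style (each term is the sum of the two before it).
Stream B is 9, 27, 81, 243, 729, 2187, 6561, which is successive powers of 3.
Term 15 comes from stream A (its 8th entry): 217.

217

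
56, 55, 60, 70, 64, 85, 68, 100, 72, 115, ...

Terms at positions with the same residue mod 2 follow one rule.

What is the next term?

Taking every 2nd term gives 2 separate tracks.
Stream A: 56, 60, 64, 68, 72 — arithmetic, step +4.
Stream B: 55, 70, 85, 100, 115 — arithmetic, step +15.
Position 11 → stream A, term 6 = 76.

76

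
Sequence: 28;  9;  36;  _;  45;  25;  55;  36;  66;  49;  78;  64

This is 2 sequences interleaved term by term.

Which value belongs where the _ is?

Positions 1, 3, 5, … form one subsequence and positions 2, 4, 6, … form another.
Track A: 28, 36, 45, 55, 66, 78 (the triangular numbers T_7, T_8, …).
Track B: 9, ?, 25, 36, 49, 64 (perfect squares starting at 3²).
So the missing entry in track B is 16.

16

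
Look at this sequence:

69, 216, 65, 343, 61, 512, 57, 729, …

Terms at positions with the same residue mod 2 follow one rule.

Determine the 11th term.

Positions 1, 3, 5, … form one subsequence and positions 2, 4, 6, … form another.
Track A: 69, 65, 61, 57 — linear: a_n = 73 − 4·n.
Track B: 216, 343, 512, 729 — consecutive cubes n³ from n = 6.
Position 11 falls in track A as its term 6, giving 49.

49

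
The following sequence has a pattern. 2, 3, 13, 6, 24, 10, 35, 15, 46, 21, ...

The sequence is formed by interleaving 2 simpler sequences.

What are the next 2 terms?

Positions 1, 3, 5, … form one subsequence and positions 2, 4, 6, … form another.
Stream A: 2, 13, 24, 35, 46. Arithmetic, step +11.
Stream B: 3, 6, 10, 15, 21. Triangular numbers n(n+1)/2 for n = 2, 3, ….
Position 11 → stream A, term 6 = 57.
Position 12 falls in stream B as its term 6, giving 28.

57, 28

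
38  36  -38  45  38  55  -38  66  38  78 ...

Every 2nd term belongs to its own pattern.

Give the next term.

Positions 1, 3, 5, … form one subsequence and positions 2, 4, 6, … form another.
Stream A: 38, -38, 38, -38, 38. Oscillating between 38 and -38.
Stream B: 36, 45, 55, 66, 78. Triangular numbers starting at T_8.
Position 11 falls in stream A as its term 6, giving -38.

-38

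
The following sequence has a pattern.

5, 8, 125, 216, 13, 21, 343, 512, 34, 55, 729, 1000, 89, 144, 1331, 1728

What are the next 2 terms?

Reading positions in blocks of 4 reveals the pattern AABB — 2 tracks woven together.
Track A = 5, 8, 13, 21, 34, 55, 89, 144: each term equals the sum of the previous two.
Track B = 125, 216, 343, 512, 729, 1000, 1331, 1728: perfect cubes starting at 5³.
Position 17 → track A, term 9 = 233.
Position 18 → track A, term 10 = 377.

233, 377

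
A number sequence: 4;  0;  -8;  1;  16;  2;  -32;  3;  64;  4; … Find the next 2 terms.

The terms cycle through 2 interleaved subsequences.
Subsequence A is 4, -8, 16, -32, 64, which is multiplying by -2 each time.
Subsequence B is 0, 1, 2, 3, 4, which is adding 1 each time.
Position 11 falls in subsequence A as its term 6, giving -128.
Term 12 comes from subsequence B (its 6th entry): 5.

-128, 5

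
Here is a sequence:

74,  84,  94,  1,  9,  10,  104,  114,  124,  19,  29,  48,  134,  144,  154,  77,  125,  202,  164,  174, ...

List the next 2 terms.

184, 327

Reading positions in blocks of 6 reveals the pattern AAABBB — 2 tracks woven together.
Track A: 74, 84, 94, 104, 114, 124, 134, 144, 154, 164, 174. Arithmetic, step +10.
Track B: 1, 9, 10, 19, 29, 48, 77, 125, 202. A Fibonacci-like recurrence a_n = a_{n-1} + a_{n-2}.
Position 21 → track A, term 12 = 184.
Position 22 → track B, term 10 = 327.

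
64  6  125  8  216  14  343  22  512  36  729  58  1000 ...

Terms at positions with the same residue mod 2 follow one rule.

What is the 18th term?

246

Positions 1, 3, 5, … form one subsequence and positions 2, 4, 6, … form another.
Track A: 64, 125, 216, 343, 512, 729, 1000. Perfect cubes starting at 4³.
Track B: 6, 8, 14, 22, 36, 58. A Fibonacci-like recurrence a_n = a_{n-1} + a_{n-2}.
Term 18 comes from track B (its 9th entry): 246.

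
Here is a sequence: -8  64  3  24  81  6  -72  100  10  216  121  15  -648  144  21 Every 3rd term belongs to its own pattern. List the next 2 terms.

1944, 169

Taking every 3rd term gives 3 separate tracks.
Track A is -8, 24, -72, 216, -648, which is geometric with ratio -3.
Track B is 64, 81, 100, 121, 144, which is consecutive squares n² from n = 8.
Track C is 3, 6, 10, 15, 21, which is triangular numbers starting at T_2.
Position 16 falls in track A as its term 6, giving 1944.
Term 17 comes from track B (its 6th entry): 169.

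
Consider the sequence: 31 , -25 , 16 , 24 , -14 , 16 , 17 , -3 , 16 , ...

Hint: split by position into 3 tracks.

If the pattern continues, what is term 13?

3

Taking every 3rd term gives 3 separate tracks.
Subsequence A: 31, 24, 17. Arithmetic with common difference −7.
Subsequence B: -25, -14, -3. Arithmetic with common difference +11.
Subsequence C: 16, 16, 16. Constant 16.
Position 13 falls in subsequence A as its term 5, giving 3.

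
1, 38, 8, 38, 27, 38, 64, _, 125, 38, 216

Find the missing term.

Split by position mod 2 into 2 tracks.
Stream A: 1, 8, 27, 64, 125, 216 — consecutive cubes n³ from n = 1.
Stream B: 38, 38, 38, ?, 38 — always 38.
Stream B's pattern makes the blank 38.

38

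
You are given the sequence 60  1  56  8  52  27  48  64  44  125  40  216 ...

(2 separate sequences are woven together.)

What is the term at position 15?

Taking every 2nd term gives 2 separate tracks.
Stream A: 60, 56, 52, 48, 44, 40 (arithmetic with common difference −4).
Stream B: 1, 8, 27, 64, 125, 216 (perfect cubes starting at 1³).
Term 15 comes from stream A (its 8th entry): 32.

32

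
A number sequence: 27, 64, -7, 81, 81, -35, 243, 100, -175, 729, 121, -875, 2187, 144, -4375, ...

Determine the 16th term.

Taking every 3rd term gives 3 separate tracks.
Stream A = 27, 81, 243, 729, 2187: powers 3^3, 3^4, 3^5, ….
Stream B = 64, 81, 100, 121, 144: the squares 8², 9², 10², ….
Stream C = -7, -35, -175, -875, -4375: geometric, ×5 each step.
Term 16 comes from stream A (its 6th entry): 6561.

6561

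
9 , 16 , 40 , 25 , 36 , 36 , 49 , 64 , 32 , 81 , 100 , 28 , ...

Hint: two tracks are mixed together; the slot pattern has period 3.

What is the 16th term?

169

The slot pattern repeats as AAB (period 3), so there are 2 interleaved tracks.
Subsequence A = 9, 16, 25, 36, 49, 64, 81, 100: the squares 3², 4², 5², ….
Subsequence B = 40, 36, 32, 28: arithmetic, step −4.
Position 16 falls in subsequence A as its term 11, giving 169.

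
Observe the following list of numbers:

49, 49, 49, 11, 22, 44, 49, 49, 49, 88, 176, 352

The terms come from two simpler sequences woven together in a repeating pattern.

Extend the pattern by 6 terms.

Positions follow the repeating pattern AAABBB; grouping by letter gives 2 tracks.
Track A: 49, 49, 49, 49, 49, 49 (the constant sequence 49).
Track B: 11, 22, 44, 88, 176, 352 (geometric, ×2 each step).
Term 13 comes from track A (its 7th entry): 49.
Position 14 falls in track A as its term 8, giving 49.
The 15th slot belongs to track A; its 9th term is 49.
Position 16 → track B, term 7 = 704.
Position 17 → track B, term 8 = 1408.
Term 18 comes from track B (its 9th entry): 2816.

49, 49, 49, 704, 1408, 2816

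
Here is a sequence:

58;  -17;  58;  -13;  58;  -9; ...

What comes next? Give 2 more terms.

58, -5

Positions 1, 3, 5, … form one subsequence and positions 2, 4, 6, … form another.
Subsequence A = 58, 58, 58: constant 58.
Subsequence B = -17, -13, -9: linear: a_n = -21 + 4·n.
Position 7 → subsequence A, term 4 = 58.
Term 8 comes from subsequence B (its 4th entry): -5.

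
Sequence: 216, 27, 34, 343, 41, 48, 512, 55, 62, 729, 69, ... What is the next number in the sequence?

Reading positions in blocks of 3 reveals the pattern ABB — 2 tracks woven together.
Stream A: 216, 343, 512, 729. The cubes 6³, 7³, 8³, ….
Stream B: 27, 34, 41, 48, 55, 62, 69. Linear: a_n = 20 + 7·n.
The 12th slot belongs to stream B; its 8th term is 76.

76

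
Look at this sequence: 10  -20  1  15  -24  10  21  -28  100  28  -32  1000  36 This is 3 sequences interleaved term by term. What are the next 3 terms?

-36, 10000, 45

Split by position mod 3 into 3 tracks.
Subsequence A is 10, 15, 21, 28, 36, which is triangular numbers starting at T_4.
Subsequence B is -20, -24, -28, -32, which is subtracting 4 each time.
Subsequence C is 1, 10, 100, 1000, which is powers of 10.
Position 14 falls in subsequence B as its term 5, giving -36.
The 15th slot belongs to subsequence C; its 5th term is 10000.
The 16th slot belongs to subsequence A; its 6th term is 45.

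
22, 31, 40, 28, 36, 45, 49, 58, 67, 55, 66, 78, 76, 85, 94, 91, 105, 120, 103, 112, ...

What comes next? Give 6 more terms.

The slot pattern repeats as AAABBB (period 6), so there are 2 interleaved tracks.
Stream A = 22, 31, 40, 49, 58, 67, 76, 85, 94, 103, 112: linear: a_n = 13 + 9·n.
Stream B = 28, 36, 45, 55, 66, 78, 91, 105, 120: triangular numbers n(n+1)/2 for n = 7, 8, ….
The 21st slot belongs to stream A; its 12th term is 121.
Position 22 falls in stream B as its term 10, giving 136.
Position 23 falls in stream B as its term 11, giving 153.
Position 24 falls in stream B as its term 12, giving 171.
Position 25 falls in stream A as its term 13, giving 130.
Term 26 comes from stream A (its 14th entry): 139.

121, 136, 153, 171, 130, 139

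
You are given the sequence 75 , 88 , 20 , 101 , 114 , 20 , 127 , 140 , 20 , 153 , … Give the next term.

166

Reading positions in blocks of 3 reveals the pattern AAB — 2 tracks woven together.
Track A = 75, 88, 101, 114, 127, 140, 153: arithmetic, step +13.
Track B = 20, 20, 20: constant 20.
Position 11 falls in track A as its term 8, giving 166.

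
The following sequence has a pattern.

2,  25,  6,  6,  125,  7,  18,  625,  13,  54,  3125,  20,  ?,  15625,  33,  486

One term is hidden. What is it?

The terms cycle through 3 interleaved subsequences.
Subsequence A = 2, 6, 18, 54, ?, 486: a geometric progression (common ratio 3).
Subsequence B = 25, 125, 625, 3125, 15625: powers of 5.
Subsequence C = 6, 7, 13, 20, 33: Fibonacci-style (each term is the sum of the two before it).
The gap is subsequence A's term 5; the rule gives 162.

162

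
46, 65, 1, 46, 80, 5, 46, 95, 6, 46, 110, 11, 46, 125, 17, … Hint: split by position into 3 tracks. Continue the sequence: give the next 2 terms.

Split by position mod 3 into 3 tracks.
Track A = 46, 46, 46, 46, 46: the constant sequence 46.
Track B = 65, 80, 95, 110, 125: adding 15 each time.
Track C = 1, 5, 6, 11, 17: each term equals the sum of the previous two.
Position 16 falls in track A as its term 6, giving 46.
Term 17 comes from track B (its 6th entry): 140.

46, 140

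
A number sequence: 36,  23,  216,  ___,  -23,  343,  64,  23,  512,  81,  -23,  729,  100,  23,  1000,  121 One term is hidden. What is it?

The terms cycle through 3 interleaved subsequences.
Track A: 36, ?, 64, 81, 100, 121 (consecutive squares n² from n = 6).
Track B: 23, -23, 23, -23, 23 (alternating ±23).
Track C: 216, 343, 512, 729, 1000 (perfect cubes starting at 6³).
Track A's pattern makes the blank 49.

49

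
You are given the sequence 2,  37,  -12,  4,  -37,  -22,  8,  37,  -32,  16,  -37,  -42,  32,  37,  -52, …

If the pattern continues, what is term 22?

256

The terms cycle through 3 interleaved subsequences.
Track A: 2, 4, 8, 16, 32 (powers 2^1, 2^2, 2^3, …).
Track B: 37, -37, 37, -37, 37 (the oscillation 37·(−1)^(n+1)).
Track C: -12, -22, -32, -42, -52 (arithmetic, step −10).
Term 22 comes from track A (its 8th entry): 256.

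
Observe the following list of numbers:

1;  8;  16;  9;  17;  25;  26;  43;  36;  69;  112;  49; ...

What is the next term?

181

Positions follow the repeating pattern AAB; grouping by letter gives 2 tracks.
Track A: 1, 8, 9, 17, 26, 43, 69, 112 — a Fibonacci-like recurrence a_n = a_{n-1} + a_{n-2}.
Track B: 16, 25, 36, 49 — the squares 4², 5², 6², ….
Position 13 falls in track A as its term 9, giving 181.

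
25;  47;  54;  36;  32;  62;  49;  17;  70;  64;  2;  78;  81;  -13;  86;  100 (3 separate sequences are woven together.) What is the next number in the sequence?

-28

The terms cycle through 3 interleaved subsequences.
Stream A is 25, 36, 49, 64, 81, 100, which is the squares 5², 6², 7², ….
Stream B is 47, 32, 17, 2, -13, which is arithmetic with common difference −15.
Stream C is 54, 62, 70, 78, 86, which is adding 8 each time.
Position 17 → stream B, term 6 = -28.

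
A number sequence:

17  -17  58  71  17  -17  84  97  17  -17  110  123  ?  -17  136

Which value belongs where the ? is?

17

The slot pattern repeats as AABB (period 4), so there are 2 interleaved tracks.
Track A: 17, -17, 17, -17, 17, -17, ?, -17. Oscillating between 17 and -17.
Track B: 58, 71, 84, 97, 110, 123, 136. Arithmetic, step +13.
So the missing entry in track A is 17.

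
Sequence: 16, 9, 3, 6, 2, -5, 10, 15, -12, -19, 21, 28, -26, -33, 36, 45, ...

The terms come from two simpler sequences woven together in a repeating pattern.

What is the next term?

Reading positions in blocks of 4 reveals the pattern AABB — 2 tracks woven together.
Track A: 16, 9, 2, -5, -12, -19, -26, -33. Arithmetic with common difference −7.
Track B: 3, 6, 10, 15, 21, 28, 36, 45. The triangular numbers T_2, T_3, ….
Position 17 → track A, term 9 = -40.

-40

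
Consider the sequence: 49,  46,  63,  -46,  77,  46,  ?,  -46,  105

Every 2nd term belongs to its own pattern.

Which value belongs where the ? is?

Positions 1, 3, 5, … form one subsequence and positions 2, 4, 6, … form another.
Subsequence A: 49, 63, 77, ?, 105 (adding 14 each time).
Subsequence B: 46, -46, 46, -46 (the oscillation 46·(−1)^(n+1)).
Filling subsequence A at index 4 by its rule yields 91.

91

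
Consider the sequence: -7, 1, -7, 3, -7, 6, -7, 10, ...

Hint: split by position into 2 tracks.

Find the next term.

Taking every 2nd term gives 2 separate tracks.
Track A: -7, -7, -7, -7 (always -7).
Track B: 1, 3, 6, 10 (triangular numbers n(n+1)/2 for n = 1, 2, …).
The 9th slot belongs to track A; its 5th term is -7.

-7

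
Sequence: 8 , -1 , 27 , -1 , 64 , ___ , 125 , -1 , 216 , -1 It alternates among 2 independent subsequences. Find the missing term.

The terms cycle through 2 interleaved subsequences.
Track A: 8, 27, 64, 125, 216 (consecutive cubes n³ from n = 2).
Track B: -1, -1, ?, -1, -1 (constant -1).
So the missing entry in track B is -1.

-1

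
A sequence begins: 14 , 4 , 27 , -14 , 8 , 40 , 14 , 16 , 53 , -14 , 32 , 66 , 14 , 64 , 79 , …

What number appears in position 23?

Split by position mod 3: positions 1, 4, 7, … form one track, and each other residue class forms its own.
Stream A: 14, -14, 14, -14, 14 — alternating ±14.
Stream B: 4, 8, 16, 32, 64 — powers 2^2, 2^3, 2^4, ….
Stream C: 27, 40, 53, 66, 79 — linear: a_n = 14 + 13·n.
Position 23 → stream B, term 8 = 512.

512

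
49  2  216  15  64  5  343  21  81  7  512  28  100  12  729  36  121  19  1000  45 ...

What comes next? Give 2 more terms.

Read the sequence 4 terms at a time; column i is its own pattern.
Track A is 49, 64, 81, 100, 121, which is perfect squares starting at 7².
Track B is 2, 5, 7, 12, 19, which is a Fibonacci-like recurrence a_n = a_{n-1} + a_{n-2}.
Track C is 216, 343, 512, 729, 1000, which is consecutive cubes n³ from n = 6.
Track D is 15, 21, 28, 36, 45, which is the triangular numbers T_5, T_6, ….
Position 21 falls in track A as its term 6, giving 144.
Position 22 falls in track B as its term 6, giving 31.

144, 31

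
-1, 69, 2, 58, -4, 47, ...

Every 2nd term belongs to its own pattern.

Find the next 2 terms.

Split by position mod 2 into 2 tracks.
Stream A: -1, 2, -4 (geometric with ratio -2).
Stream B: 69, 58, 47 (arithmetic, step −11).
Position 7 falls in stream A as its term 4, giving 8.
Term 8 comes from stream B (its 4th entry): 36.

8, 36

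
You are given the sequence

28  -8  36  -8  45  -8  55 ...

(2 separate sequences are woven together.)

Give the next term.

-8

Taking every 2nd term gives 2 separate tracks.
Track A = 28, 36, 45, 55: triangular numbers n(n+1)/2 for n = 7, 8, ….
Track B = -8, -8, -8: constant -8.
Position 8 → track B, term 4 = -8.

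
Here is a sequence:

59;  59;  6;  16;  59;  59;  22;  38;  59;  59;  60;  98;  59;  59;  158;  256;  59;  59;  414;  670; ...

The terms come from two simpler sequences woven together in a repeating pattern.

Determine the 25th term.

The slot pattern repeats as AABB (period 4), so there are 2 interleaved tracks.
Subsequence A: 59, 59, 59, 59, 59, 59, 59, 59, 59, 59 (the constant sequence 59).
Subsequence B: 6, 16, 22, 38, 60, 98, 158, 256, 414, 670 (each term equals the sum of the previous two).
Position 25 falls in subsequence A as its term 13, giving 59.

59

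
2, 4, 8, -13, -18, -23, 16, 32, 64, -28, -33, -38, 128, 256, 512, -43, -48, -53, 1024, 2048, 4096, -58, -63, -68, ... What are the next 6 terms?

Positions follow the repeating pattern AAABBB; grouping by letter gives 2 tracks.
Stream A is 2, 4, 8, 16, 32, 64, 128, 256, 512, 1024, 2048, 4096, which is multiplying by 2 each time.
Stream B is -13, -18, -23, -28, -33, -38, -43, -48, -53, -58, -63, -68, which is subtracting 5 each time.
Term 25 comes from stream A (its 13th entry): 8192.
Position 26 falls in stream A as its term 14, giving 16384.
Term 27 comes from stream A (its 15th entry): 32768.
Position 28 → stream B, term 13 = -73.
Position 29 falls in stream B as its term 14, giving -78.
Position 30 → stream B, term 15 = -83.

8192, 16384, 32768, -73, -78, -83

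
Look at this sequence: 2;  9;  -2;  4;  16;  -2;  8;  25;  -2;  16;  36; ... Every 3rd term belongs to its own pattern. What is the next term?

-2

Split by position mod 3: positions 1, 4, 7, … form one track, and each other residue class forms its own.
Subsequence A = 2, 4, 8, 16: powers of 2.
Subsequence B = 9, 16, 25, 36: the squares 3², 4², 5², ….
Subsequence C = -2, -2, -2: constant -2.
The 12th slot belongs to subsequence C; its 4th term is -2.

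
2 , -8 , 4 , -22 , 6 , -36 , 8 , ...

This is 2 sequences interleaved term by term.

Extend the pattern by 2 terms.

-50, 10

Split by position mod 2 into 2 tracks.
Stream A: 2, 4, 6, 8 — arithmetic with common difference +2.
Stream B: -8, -22, -36 — arithmetic with common difference −14.
The 8th slot belongs to stream B; its 4th term is -50.
Position 9 falls in stream A as its term 5, giving 10.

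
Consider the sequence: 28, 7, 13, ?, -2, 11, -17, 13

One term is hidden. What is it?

9

Split by position mod 2 into 2 tracks.
Track A: 28, 13, -2, -17 (linear: a_n = 43 − 15·n).
Track B: 7, ?, 11, 13 (arithmetic, step +2).
Track B's pattern makes the blank 9.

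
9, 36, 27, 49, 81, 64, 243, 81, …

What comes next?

Odd-indexed and even-indexed terms follow separate rules.
Track A: 9, 27, 81, 243 (powers of 3).
Track B: 36, 49, 64, 81 (perfect squares starting at 6²).
Term 9 comes from track A (its 5th entry): 729.

729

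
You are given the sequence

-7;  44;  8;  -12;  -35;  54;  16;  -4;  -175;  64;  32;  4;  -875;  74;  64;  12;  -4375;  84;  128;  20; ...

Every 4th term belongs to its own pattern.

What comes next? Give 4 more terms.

Read the sequence 4 terms at a time; column i is its own pattern.
Subsequence A = -7, -35, -175, -875, -4375: a geometric progression (common ratio 5).
Subsequence B = 44, 54, 64, 74, 84: arithmetic, step +10.
Subsequence C = 8, 16, 32, 64, 128: powers 2^3, 2^4, 2^5, ….
Subsequence D = -12, -4, 4, 12, 20: arithmetic, step +8.
Position 21 falls in subsequence A as its term 6, giving -21875.
The 22nd slot belongs to subsequence B; its 6th term is 94.
Term 23 comes from subsequence C (its 6th entry): 256.
Term 24 comes from subsequence D (its 6th entry): 28.

-21875, 94, 256, 28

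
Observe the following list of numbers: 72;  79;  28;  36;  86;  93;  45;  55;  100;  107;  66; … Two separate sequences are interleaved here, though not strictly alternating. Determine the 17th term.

The slot pattern repeats as AABB (period 4), so there are 2 interleaved tracks.
Stream A: 72, 79, 86, 93, 100, 107. Adding 7 each time.
Stream B: 28, 36, 45, 55, 66. Triangular numbers starting at T_7.
The 17th slot belongs to stream A; its 9th term is 128.

128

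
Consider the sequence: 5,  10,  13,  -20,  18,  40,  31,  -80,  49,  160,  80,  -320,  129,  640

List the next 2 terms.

The terms cycle through 2 interleaved subsequences.
Stream A: 5, 13, 18, 31, 49, 80, 129 — each term equals the sum of the previous two.
Stream B: 10, -20, 40, -80, 160, -320, 640 — geometric with ratio -2.
Position 15 falls in stream A as its term 8, giving 209.
Position 16 falls in stream B as its term 8, giving -1280.

209, -1280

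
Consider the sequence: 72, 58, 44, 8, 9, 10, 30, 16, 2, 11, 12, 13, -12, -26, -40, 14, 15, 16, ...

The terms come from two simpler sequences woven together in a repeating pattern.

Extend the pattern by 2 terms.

Reading positions in blocks of 6 reveals the pattern AAABBB — 2 tracks woven together.
Track A = 72, 58, 44, 30, 16, 2, -12, -26, -40: subtracting 14 each time.
Track B = 8, 9, 10, 11, 12, 13, 14, 15, 16: linear: a_n = 7 + n.
Term 19 comes from track A (its 10th entry): -54.
Term 20 comes from track A (its 11th entry): -68.

-54, -68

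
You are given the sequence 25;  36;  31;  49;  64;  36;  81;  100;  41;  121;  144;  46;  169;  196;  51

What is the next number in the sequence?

Reading positions in blocks of 3 reveals the pattern AAB — 2 tracks woven together.
Track A: 25, 36, 49, 64, 81, 100, 121, 144, 169, 196. Perfect squares starting at 5².
Track B: 31, 36, 41, 46, 51. Adding 5 each time.
The 16th slot belongs to track A; its 11th term is 225.

225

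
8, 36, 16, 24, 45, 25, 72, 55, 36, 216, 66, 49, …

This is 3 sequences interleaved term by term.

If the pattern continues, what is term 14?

78

Split by position mod 3 into 3 tracks.
Track A = 8, 24, 72, 216: geometric with ratio 3.
Track B = 36, 45, 55, 66: the triangular numbers T_8, T_9, ….
Track C = 16, 25, 36, 49: the squares 4², 5², 6², ….
The 14th slot belongs to track B; its 5th term is 78.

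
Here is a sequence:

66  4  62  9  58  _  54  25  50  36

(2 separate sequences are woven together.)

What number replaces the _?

16

Odd-indexed and even-indexed terms follow separate rules.
Subsequence A = 66, 62, 58, 54, 50: arithmetic with common difference −4.
Subsequence B = 4, 9, ?, 25, 36: perfect squares starting at 2².
So the missing entry in subsequence B is 16.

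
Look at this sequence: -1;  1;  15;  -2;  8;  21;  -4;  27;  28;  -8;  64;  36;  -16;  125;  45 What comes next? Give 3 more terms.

-32, 216, 55

Split by position mod 3 into 3 tracks.
Stream A: -1, -2, -4, -8, -16. Multiplying by 2 each time.
Stream B: 1, 8, 27, 64, 125. Consecutive cubes n³ from n = 1.
Stream C: 15, 21, 28, 36, 45. Triangular numbers n(n+1)/2 for n = 5, 6, ….
Term 16 comes from stream A (its 6th entry): -32.
The 17th slot belongs to stream B; its 6th term is 216.
Position 18 → stream C, term 6 = 55.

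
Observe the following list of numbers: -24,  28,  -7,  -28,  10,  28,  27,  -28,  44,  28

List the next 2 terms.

61, -28

Split by position mod 2 into 2 tracks.
Track A: -24, -7, 10, 27, 44 (linear: a_n = -41 + 17·n).
Track B: 28, -28, 28, -28, 28 (the oscillation 28·(−1)^(n+1)).
Term 11 comes from track A (its 6th entry): 61.
Position 12 falls in track B as its term 6, giving -28.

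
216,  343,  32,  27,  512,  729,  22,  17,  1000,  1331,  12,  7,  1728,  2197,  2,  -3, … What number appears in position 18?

Positions follow the repeating pattern AABB; grouping by letter gives 2 tracks.
Track A: 216, 343, 512, 729, 1000, 1331, 1728, 2197. The cubes 6³, 7³, 8³, ….
Track B: 32, 27, 22, 17, 12, 7, 2, -3. Linear: a_n = 37 − 5·n.
Position 18 falls in track A as its term 10, giving 3375.

3375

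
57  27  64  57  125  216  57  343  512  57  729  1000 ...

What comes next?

Positions follow the repeating pattern ABB; grouping by letter gives 2 tracks.
Track A: 57, 57, 57, 57 (the constant sequence 57).
Track B: 27, 64, 125, 216, 343, 512, 729, 1000 (the cubes 3³, 4³, 5³, …).
The 13th slot belongs to track A; its 5th term is 57.

57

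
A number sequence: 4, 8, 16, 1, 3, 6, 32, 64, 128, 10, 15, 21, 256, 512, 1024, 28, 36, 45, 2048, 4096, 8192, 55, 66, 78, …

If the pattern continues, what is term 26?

The slot pattern repeats as AAABBB (period 6), so there are 2 interleaved tracks.
Track A is 4, 8, 16, 32, 64, 128, 256, 512, 1024, 2048, 4096, 8192, which is powers of 2.
Track B is 1, 3, 6, 10, 15, 21, 28, 36, 45, 55, 66, 78, which is triangular numbers starting at T_1.
Position 26 falls in track A as its term 14, giving 32768.

32768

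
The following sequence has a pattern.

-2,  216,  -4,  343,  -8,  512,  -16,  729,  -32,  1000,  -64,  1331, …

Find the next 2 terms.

Odd-indexed and even-indexed terms follow separate rules.
Track A: -2, -4, -8, -16, -32, -64 (multiplying by 2 each time).
Track B: 216, 343, 512, 729, 1000, 1331 (perfect cubes starting at 6³).
The 13th slot belongs to track A; its 7th term is -128.
Term 14 comes from track B (its 7th entry): 1728.

-128, 1728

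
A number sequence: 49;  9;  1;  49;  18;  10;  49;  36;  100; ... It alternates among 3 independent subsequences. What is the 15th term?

Taking every 3rd term gives 3 separate tracks.
Track A: 49, 49, 49 — constant 49.
Track B: 9, 18, 36 — a geometric progression (common ratio 2).
Track C: 1, 10, 100 — powers of 10.
Term 15 comes from track C (its 5th entry): 10000.

10000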